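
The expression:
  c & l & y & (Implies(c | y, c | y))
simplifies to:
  c & l & y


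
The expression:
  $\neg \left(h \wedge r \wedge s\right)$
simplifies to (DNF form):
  $\neg h \vee \neg r \vee \neg s$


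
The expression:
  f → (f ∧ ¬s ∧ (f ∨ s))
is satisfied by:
  {s: False, f: False}
  {f: True, s: False}
  {s: True, f: False}


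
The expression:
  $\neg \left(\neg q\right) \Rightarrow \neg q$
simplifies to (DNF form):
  $\neg q$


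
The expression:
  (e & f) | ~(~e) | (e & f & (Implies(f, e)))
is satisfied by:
  {e: True}


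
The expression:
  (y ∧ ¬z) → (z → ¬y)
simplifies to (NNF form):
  True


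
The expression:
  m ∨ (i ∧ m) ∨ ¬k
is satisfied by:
  {m: True, k: False}
  {k: False, m: False}
  {k: True, m: True}


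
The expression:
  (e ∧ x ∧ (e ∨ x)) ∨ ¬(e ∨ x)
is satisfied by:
  {e: False, x: False}
  {x: True, e: True}


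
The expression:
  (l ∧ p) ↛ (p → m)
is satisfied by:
  {p: True, l: True, m: False}


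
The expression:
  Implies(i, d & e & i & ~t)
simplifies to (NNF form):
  ~i | (d & e & ~t)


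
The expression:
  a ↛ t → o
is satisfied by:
  {t: True, o: True, a: False}
  {t: True, o: False, a: False}
  {o: True, t: False, a: False}
  {t: False, o: False, a: False}
  {a: True, t: True, o: True}
  {a: True, t: True, o: False}
  {a: True, o: True, t: False}


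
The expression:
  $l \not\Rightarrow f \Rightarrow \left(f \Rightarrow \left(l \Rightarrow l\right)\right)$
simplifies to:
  $\text{True}$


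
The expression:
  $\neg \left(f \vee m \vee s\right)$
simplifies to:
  $\neg f \wedge \neg m \wedge \neg s$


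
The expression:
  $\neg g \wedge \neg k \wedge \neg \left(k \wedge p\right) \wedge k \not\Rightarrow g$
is never true.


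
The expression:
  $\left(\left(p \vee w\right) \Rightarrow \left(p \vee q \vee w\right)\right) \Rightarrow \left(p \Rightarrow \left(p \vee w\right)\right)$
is always true.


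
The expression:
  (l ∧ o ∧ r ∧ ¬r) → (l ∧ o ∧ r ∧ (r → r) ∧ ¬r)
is always true.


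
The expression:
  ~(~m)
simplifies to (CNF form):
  m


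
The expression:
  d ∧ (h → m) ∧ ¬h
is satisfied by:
  {d: True, h: False}


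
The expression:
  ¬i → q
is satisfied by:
  {i: True, q: True}
  {i: True, q: False}
  {q: True, i: False}


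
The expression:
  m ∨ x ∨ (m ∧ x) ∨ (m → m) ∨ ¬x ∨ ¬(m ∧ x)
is always true.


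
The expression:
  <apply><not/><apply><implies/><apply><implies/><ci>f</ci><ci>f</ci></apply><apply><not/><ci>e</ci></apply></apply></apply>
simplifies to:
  <ci>e</ci>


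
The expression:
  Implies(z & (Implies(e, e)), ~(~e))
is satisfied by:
  {e: True, z: False}
  {z: False, e: False}
  {z: True, e: True}


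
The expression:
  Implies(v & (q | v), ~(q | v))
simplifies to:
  ~v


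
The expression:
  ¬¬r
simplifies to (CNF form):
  r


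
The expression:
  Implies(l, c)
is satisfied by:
  {c: True, l: False}
  {l: False, c: False}
  {l: True, c: True}


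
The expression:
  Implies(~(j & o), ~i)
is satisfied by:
  {j: True, o: True, i: False}
  {j: True, o: False, i: False}
  {o: True, j: False, i: False}
  {j: False, o: False, i: False}
  {i: True, j: True, o: True}


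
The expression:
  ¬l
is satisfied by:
  {l: False}


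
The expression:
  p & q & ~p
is never true.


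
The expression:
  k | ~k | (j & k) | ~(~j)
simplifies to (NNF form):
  True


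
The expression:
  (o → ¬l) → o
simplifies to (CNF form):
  o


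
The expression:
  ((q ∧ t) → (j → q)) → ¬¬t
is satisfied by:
  {t: True}


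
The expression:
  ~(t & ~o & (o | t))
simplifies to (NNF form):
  o | ~t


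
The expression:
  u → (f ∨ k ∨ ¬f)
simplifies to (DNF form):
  True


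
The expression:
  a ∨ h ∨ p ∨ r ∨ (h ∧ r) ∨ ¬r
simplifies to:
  True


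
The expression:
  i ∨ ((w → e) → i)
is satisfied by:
  {i: True, w: True, e: False}
  {i: True, e: False, w: False}
  {i: True, w: True, e: True}
  {i: True, e: True, w: False}
  {w: True, e: False, i: False}


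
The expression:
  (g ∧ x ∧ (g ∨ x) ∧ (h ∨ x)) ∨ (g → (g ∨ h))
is always true.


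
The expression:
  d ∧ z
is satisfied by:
  {z: True, d: True}


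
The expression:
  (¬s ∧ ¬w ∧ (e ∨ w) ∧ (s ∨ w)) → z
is always true.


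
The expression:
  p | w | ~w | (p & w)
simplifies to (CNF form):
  True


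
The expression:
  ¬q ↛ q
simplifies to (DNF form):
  True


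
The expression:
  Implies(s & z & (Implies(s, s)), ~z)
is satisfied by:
  {s: False, z: False}
  {z: True, s: False}
  {s: True, z: False}


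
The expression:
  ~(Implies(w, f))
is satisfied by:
  {w: True, f: False}


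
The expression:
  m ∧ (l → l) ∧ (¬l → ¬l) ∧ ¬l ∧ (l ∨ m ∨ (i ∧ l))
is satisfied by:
  {m: True, l: False}


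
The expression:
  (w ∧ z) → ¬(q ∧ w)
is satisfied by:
  {w: False, q: False, z: False}
  {z: True, w: False, q: False}
  {q: True, w: False, z: False}
  {z: True, q: True, w: False}
  {w: True, z: False, q: False}
  {z: True, w: True, q: False}
  {q: True, w: True, z: False}


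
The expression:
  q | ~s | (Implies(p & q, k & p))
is always true.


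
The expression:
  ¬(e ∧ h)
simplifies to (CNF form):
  ¬e ∨ ¬h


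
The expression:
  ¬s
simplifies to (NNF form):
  ¬s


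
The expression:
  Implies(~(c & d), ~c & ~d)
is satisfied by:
  {c: False, d: False}
  {d: True, c: True}


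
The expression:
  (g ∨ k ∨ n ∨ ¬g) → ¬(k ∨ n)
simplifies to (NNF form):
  ¬k ∧ ¬n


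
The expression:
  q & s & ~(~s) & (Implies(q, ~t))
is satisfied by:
  {s: True, q: True, t: False}


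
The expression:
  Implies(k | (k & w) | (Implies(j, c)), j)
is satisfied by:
  {j: True}


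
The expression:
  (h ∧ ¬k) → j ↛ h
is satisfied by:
  {k: True, h: False}
  {h: False, k: False}
  {h: True, k: True}


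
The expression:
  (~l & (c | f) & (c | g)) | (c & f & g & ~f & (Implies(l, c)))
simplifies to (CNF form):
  ~l & (c | f) & (c | g)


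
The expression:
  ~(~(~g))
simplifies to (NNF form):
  ~g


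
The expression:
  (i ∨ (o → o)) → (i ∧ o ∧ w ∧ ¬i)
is never true.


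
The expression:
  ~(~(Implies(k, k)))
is always true.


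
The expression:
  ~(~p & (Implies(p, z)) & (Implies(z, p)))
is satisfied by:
  {z: True, p: True}
  {z: True, p: False}
  {p: True, z: False}


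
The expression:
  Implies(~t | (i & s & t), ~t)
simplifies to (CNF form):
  ~i | ~s | ~t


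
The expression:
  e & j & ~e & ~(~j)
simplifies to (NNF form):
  False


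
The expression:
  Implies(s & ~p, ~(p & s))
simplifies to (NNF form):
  True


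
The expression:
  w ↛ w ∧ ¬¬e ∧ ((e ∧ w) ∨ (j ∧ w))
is never true.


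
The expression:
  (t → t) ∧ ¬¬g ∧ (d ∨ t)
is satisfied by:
  {d: True, t: True, g: True}
  {d: True, g: True, t: False}
  {t: True, g: True, d: False}


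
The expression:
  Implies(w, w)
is always true.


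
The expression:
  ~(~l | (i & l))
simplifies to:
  l & ~i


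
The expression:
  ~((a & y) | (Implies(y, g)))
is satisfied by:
  {y: True, g: False, a: False}


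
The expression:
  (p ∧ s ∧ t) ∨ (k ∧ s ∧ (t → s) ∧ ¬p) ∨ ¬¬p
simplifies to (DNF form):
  p ∨ (k ∧ s)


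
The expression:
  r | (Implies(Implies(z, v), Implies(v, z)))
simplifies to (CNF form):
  r | z | ~v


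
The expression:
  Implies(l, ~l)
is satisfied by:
  {l: False}


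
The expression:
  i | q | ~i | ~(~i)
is always true.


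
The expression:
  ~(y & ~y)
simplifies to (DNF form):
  True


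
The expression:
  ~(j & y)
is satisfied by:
  {y: False, j: False}
  {j: True, y: False}
  {y: True, j: False}


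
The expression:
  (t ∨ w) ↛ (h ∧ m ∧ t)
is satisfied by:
  {w: True, t: True, h: False, m: False}
  {t: True, w: False, h: False, m: False}
  {w: True, m: True, t: True, h: False}
  {m: True, t: True, w: False, h: False}
  {w: True, h: True, t: True, m: False}
  {h: True, t: True, m: False, w: False}
  {w: True, m: False, t: False, h: False}
  {m: True, w: True, t: False, h: False}
  {h: True, w: True, m: False, t: False}
  {m: True, h: True, w: True, t: False}


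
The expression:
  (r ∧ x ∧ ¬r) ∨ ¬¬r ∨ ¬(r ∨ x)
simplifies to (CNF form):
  r ∨ ¬x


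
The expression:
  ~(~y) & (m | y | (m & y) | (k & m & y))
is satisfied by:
  {y: True}


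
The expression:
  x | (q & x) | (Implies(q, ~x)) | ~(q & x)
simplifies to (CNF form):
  True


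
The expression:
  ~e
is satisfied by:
  {e: False}


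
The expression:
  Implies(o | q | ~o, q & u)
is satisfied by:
  {u: True, q: True}


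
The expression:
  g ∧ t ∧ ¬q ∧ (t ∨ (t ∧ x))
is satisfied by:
  {t: True, g: True, q: False}


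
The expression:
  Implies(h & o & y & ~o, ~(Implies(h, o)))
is always true.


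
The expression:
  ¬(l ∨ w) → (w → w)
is always true.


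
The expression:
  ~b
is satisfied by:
  {b: False}


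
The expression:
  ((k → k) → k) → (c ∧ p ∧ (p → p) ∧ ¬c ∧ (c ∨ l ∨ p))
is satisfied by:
  {k: False}


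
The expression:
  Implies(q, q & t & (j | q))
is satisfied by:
  {t: True, q: False}
  {q: False, t: False}
  {q: True, t: True}


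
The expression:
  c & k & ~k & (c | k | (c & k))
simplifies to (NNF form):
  False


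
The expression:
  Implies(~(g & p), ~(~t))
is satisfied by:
  {t: True, p: True, g: True}
  {t: True, p: True, g: False}
  {t: True, g: True, p: False}
  {t: True, g: False, p: False}
  {p: True, g: True, t: False}


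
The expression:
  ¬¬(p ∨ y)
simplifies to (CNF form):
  p ∨ y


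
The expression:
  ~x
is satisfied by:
  {x: False}


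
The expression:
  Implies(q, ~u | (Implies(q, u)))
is always true.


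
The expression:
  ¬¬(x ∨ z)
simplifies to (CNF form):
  x ∨ z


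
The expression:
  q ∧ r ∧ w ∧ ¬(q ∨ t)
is never true.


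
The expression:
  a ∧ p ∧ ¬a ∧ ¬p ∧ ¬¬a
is never true.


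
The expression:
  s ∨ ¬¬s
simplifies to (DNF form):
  s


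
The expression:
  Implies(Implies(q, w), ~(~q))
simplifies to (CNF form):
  q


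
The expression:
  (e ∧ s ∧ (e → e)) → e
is always true.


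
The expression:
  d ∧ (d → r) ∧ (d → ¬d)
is never true.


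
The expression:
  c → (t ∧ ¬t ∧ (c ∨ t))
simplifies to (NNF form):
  ¬c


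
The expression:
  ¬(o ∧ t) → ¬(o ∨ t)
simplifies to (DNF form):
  (o ∧ t) ∨ (¬o ∧ ¬t)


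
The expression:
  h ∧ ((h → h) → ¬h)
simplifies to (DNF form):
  False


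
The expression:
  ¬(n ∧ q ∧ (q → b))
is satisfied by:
  {q: False, n: False, b: False}
  {b: True, q: False, n: False}
  {n: True, q: False, b: False}
  {b: True, n: True, q: False}
  {q: True, b: False, n: False}
  {b: True, q: True, n: False}
  {n: True, q: True, b: False}


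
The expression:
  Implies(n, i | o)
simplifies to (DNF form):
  i | o | ~n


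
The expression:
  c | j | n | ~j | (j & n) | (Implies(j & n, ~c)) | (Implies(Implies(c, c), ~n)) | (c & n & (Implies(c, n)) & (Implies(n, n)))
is always true.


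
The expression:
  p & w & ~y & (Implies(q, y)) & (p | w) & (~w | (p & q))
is never true.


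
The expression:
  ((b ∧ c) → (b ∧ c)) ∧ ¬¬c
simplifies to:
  c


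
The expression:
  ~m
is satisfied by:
  {m: False}


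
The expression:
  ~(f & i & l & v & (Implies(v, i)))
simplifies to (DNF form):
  ~f | ~i | ~l | ~v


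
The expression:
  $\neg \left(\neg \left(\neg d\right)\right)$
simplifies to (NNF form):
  $\neg d$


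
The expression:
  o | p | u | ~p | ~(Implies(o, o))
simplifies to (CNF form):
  True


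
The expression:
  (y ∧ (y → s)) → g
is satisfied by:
  {g: True, s: False, y: False}
  {s: False, y: False, g: False}
  {y: True, g: True, s: False}
  {y: True, s: False, g: False}
  {g: True, s: True, y: False}
  {s: True, g: False, y: False}
  {y: True, s: True, g: True}


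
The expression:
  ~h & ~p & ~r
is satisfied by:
  {p: False, h: False, r: False}


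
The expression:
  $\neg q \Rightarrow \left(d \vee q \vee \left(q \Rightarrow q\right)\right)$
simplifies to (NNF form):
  $\text{True}$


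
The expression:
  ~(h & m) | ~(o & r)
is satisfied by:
  {h: False, m: False, o: False, r: False}
  {r: True, h: False, m: False, o: False}
  {o: True, h: False, m: False, r: False}
  {r: True, o: True, h: False, m: False}
  {m: True, r: False, h: False, o: False}
  {r: True, m: True, h: False, o: False}
  {o: True, m: True, r: False, h: False}
  {r: True, o: True, m: True, h: False}
  {h: True, o: False, m: False, r: False}
  {r: True, h: True, o: False, m: False}
  {o: True, h: True, r: False, m: False}
  {r: True, o: True, h: True, m: False}
  {m: True, h: True, o: False, r: False}
  {r: True, m: True, h: True, o: False}
  {o: True, m: True, h: True, r: False}


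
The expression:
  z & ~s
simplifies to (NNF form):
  z & ~s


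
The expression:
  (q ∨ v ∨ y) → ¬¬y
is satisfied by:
  {y: True, v: False, q: False}
  {y: True, q: True, v: False}
  {y: True, v: True, q: False}
  {y: True, q: True, v: True}
  {q: False, v: False, y: False}


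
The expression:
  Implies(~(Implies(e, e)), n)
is always true.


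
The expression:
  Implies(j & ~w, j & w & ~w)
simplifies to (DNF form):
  w | ~j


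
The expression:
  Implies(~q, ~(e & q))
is always true.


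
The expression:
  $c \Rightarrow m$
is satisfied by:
  {m: True, c: False}
  {c: False, m: False}
  {c: True, m: True}


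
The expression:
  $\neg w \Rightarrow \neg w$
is always true.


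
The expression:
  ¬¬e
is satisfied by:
  {e: True}


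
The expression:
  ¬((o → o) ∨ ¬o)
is never true.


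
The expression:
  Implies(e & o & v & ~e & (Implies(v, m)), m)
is always true.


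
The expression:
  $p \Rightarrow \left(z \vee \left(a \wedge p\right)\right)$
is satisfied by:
  {a: True, z: True, p: False}
  {a: True, p: False, z: False}
  {z: True, p: False, a: False}
  {z: False, p: False, a: False}
  {a: True, z: True, p: True}
  {a: True, p: True, z: False}
  {z: True, p: True, a: False}


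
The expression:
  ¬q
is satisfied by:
  {q: False}


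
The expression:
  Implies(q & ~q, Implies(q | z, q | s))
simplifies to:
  True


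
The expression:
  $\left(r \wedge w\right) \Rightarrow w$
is always true.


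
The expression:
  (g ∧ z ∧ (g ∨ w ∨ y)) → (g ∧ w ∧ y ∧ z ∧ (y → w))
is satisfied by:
  {y: True, w: True, g: False, z: False}
  {y: True, w: False, g: False, z: False}
  {w: True, y: False, g: False, z: False}
  {y: False, w: False, g: False, z: False}
  {y: True, z: True, w: True, g: False}
  {y: True, z: True, w: False, g: False}
  {z: True, w: True, y: False, g: False}
  {z: True, y: False, w: False, g: False}
  {y: True, g: True, w: True, z: False}
  {y: True, g: True, w: False, z: False}
  {g: True, w: True, y: False, z: False}
  {g: True, y: False, w: False, z: False}
  {y: True, z: True, g: True, w: True}


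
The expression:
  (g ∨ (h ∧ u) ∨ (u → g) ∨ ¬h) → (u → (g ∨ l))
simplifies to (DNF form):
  g ∨ l ∨ ¬u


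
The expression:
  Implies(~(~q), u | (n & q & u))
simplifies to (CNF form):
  u | ~q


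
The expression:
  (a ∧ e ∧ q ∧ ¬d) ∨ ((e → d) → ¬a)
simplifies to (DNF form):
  (e ∧ ¬d) ∨ ¬a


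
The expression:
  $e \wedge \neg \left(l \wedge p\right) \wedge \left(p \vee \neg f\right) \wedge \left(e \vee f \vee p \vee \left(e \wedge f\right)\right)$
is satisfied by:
  {e: True, l: False, p: False, f: False}
  {p: True, e: True, l: False, f: False}
  {f: True, p: True, e: True, l: False}
  {e: True, l: True, f: False, p: False}


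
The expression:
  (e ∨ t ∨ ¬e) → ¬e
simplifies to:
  ¬e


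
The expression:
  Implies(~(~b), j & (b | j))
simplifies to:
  j | ~b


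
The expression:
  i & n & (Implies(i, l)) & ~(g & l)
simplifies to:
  i & l & n & ~g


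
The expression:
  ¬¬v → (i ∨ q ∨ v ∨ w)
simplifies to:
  True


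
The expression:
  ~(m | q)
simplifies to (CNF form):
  ~m & ~q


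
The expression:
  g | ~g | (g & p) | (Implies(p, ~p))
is always true.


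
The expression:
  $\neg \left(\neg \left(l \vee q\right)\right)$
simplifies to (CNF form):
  $l \vee q$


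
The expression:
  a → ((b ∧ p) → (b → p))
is always true.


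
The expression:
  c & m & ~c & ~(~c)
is never true.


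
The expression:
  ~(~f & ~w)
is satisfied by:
  {w: True, f: True}
  {w: True, f: False}
  {f: True, w: False}


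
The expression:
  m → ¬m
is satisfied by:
  {m: False}


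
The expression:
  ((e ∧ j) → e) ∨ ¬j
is always true.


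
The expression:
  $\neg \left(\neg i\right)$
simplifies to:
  $i$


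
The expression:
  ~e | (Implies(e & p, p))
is always true.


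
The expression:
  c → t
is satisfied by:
  {t: True, c: False}
  {c: False, t: False}
  {c: True, t: True}


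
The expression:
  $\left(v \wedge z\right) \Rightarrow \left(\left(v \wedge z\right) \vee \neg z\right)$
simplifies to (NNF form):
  $\text{True}$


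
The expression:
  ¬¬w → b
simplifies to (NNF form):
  b ∨ ¬w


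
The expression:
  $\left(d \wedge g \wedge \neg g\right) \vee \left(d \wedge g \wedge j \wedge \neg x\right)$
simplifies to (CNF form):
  $d \wedge g \wedge j \wedge \neg x$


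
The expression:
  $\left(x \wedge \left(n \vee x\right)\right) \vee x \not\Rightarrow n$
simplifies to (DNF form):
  $x$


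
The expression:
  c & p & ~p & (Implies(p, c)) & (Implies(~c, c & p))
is never true.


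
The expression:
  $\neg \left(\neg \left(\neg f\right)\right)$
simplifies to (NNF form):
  $\neg f$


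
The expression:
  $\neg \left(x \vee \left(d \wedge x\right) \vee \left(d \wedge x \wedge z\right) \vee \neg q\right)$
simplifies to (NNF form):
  $q \wedge \neg x$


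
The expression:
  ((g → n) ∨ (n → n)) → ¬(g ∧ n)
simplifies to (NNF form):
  ¬g ∨ ¬n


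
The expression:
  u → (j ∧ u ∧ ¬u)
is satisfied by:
  {u: False}


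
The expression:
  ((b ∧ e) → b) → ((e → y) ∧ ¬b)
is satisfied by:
  {y: True, e: False, b: False}
  {e: False, b: False, y: False}
  {y: True, e: True, b: False}


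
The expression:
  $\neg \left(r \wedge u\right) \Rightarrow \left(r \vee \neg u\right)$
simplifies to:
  $r \vee \neg u$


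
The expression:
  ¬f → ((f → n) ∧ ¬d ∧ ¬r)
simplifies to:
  f ∨ (¬d ∧ ¬r)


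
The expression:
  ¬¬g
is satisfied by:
  {g: True}


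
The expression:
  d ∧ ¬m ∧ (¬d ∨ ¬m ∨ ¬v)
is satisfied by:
  {d: True, m: False}


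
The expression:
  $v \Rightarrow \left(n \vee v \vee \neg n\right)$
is always true.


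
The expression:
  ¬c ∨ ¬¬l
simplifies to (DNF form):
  l ∨ ¬c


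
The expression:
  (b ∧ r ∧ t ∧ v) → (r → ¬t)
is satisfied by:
  {v: False, t: False, b: False, r: False}
  {r: True, v: False, t: False, b: False}
  {b: True, v: False, t: False, r: False}
  {r: True, b: True, v: False, t: False}
  {t: True, r: False, v: False, b: False}
  {r: True, t: True, v: False, b: False}
  {b: True, t: True, r: False, v: False}
  {r: True, b: True, t: True, v: False}
  {v: True, b: False, t: False, r: False}
  {r: True, v: True, b: False, t: False}
  {b: True, v: True, r: False, t: False}
  {r: True, b: True, v: True, t: False}
  {t: True, v: True, b: False, r: False}
  {r: True, t: True, v: True, b: False}
  {b: True, t: True, v: True, r: False}


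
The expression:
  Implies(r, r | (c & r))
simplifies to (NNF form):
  True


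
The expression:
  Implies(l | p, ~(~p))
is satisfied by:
  {p: True, l: False}
  {l: False, p: False}
  {l: True, p: True}


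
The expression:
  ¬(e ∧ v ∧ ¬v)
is always true.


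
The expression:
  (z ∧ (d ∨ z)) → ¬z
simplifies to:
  ¬z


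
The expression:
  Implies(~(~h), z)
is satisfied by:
  {z: True, h: False}
  {h: False, z: False}
  {h: True, z: True}


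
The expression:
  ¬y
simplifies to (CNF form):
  ¬y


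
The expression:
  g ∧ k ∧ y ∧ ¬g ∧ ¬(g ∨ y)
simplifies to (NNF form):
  False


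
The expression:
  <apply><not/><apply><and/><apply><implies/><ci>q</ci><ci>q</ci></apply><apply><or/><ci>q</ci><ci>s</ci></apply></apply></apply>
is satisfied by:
  {q: False, s: False}


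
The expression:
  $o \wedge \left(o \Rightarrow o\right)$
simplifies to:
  $o$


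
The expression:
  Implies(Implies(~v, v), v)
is always true.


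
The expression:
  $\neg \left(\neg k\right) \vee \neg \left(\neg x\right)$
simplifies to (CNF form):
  $k \vee x$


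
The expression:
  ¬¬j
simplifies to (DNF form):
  j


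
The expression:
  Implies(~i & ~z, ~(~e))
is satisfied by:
  {i: True, z: True, e: True}
  {i: True, z: True, e: False}
  {i: True, e: True, z: False}
  {i: True, e: False, z: False}
  {z: True, e: True, i: False}
  {z: True, e: False, i: False}
  {e: True, z: False, i: False}


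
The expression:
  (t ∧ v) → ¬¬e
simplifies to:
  e ∨ ¬t ∨ ¬v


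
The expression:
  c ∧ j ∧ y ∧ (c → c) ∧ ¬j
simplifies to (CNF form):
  False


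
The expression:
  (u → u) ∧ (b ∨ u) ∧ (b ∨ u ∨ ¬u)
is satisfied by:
  {b: True, u: True}
  {b: True, u: False}
  {u: True, b: False}


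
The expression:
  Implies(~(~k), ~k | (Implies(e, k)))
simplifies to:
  True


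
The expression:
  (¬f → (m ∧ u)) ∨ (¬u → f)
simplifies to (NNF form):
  f ∨ u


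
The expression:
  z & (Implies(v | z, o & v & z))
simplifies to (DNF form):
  o & v & z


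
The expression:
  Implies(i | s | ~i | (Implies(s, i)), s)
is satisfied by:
  {s: True}


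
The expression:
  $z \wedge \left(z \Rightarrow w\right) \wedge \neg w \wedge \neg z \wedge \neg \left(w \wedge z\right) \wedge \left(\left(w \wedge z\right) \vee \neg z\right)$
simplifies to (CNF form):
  $\text{False}$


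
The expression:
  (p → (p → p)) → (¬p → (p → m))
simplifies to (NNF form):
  True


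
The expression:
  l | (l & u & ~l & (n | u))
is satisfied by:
  {l: True}


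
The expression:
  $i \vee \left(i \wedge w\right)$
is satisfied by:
  {i: True}


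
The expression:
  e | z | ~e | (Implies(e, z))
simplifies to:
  True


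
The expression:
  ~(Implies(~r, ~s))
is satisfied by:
  {s: True, r: False}


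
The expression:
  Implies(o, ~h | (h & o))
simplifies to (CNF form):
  True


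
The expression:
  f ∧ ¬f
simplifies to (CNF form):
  False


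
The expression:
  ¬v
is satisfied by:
  {v: False}


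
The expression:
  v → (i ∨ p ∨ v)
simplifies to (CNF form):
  True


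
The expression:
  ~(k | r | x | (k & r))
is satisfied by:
  {x: False, r: False, k: False}


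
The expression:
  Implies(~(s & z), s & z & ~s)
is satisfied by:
  {z: True, s: True}


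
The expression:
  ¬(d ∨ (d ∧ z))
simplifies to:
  ¬d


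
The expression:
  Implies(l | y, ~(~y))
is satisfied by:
  {y: True, l: False}
  {l: False, y: False}
  {l: True, y: True}


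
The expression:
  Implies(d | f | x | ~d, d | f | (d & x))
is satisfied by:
  {d: True, f: True}
  {d: True, f: False}
  {f: True, d: False}


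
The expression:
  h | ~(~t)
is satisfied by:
  {t: True, h: True}
  {t: True, h: False}
  {h: True, t: False}


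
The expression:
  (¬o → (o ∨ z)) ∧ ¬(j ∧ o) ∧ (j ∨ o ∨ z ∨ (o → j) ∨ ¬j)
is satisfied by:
  {z: True, o: False, j: False}
  {j: True, z: True, o: False}
  {o: True, z: True, j: False}
  {o: True, z: False, j: False}


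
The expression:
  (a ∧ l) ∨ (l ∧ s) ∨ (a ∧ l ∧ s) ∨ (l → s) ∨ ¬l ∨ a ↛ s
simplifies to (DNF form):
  a ∨ s ∨ ¬l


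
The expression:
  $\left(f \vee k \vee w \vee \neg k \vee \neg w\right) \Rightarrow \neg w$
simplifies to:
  $\neg w$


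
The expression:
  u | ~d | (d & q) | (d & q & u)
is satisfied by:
  {q: True, u: True, d: False}
  {q: True, u: False, d: False}
  {u: True, q: False, d: False}
  {q: False, u: False, d: False}
  {d: True, q: True, u: True}
  {d: True, q: True, u: False}
  {d: True, u: True, q: False}


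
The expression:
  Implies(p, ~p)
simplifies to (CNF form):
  ~p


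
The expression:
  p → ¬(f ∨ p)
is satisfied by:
  {p: False}


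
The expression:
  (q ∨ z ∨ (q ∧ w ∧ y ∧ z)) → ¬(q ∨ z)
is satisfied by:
  {q: False, z: False}


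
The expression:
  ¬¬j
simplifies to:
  j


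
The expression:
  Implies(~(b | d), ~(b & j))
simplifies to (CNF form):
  True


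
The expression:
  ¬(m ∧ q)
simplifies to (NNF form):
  ¬m ∨ ¬q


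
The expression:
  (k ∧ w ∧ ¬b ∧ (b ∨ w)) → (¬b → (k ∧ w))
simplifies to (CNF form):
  True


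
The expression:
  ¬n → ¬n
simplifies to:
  True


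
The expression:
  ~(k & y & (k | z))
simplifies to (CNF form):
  ~k | ~y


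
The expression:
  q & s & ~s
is never true.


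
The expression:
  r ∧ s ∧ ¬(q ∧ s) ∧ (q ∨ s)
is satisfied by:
  {r: True, s: True, q: False}


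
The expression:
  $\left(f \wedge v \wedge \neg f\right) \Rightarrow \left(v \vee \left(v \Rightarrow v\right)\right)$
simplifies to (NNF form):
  $\text{True}$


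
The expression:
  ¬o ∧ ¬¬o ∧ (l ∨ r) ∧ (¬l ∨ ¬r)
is never true.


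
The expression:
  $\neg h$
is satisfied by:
  {h: False}


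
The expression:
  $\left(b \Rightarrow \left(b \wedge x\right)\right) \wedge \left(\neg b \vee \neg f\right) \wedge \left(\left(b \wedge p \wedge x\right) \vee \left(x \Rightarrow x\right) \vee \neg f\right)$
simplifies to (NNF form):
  $\left(x \wedge \neg f\right) \vee \neg b$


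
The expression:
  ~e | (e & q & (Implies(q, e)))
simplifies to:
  q | ~e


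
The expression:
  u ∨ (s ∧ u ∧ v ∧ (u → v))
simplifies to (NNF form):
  u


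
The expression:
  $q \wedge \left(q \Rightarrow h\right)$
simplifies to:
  $h \wedge q$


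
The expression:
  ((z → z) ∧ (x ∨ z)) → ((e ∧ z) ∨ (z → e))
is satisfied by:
  {e: True, z: False}
  {z: False, e: False}
  {z: True, e: True}


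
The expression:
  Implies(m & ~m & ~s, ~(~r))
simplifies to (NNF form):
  True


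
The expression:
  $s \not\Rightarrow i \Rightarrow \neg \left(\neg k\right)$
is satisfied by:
  {i: True, k: True, s: False}
  {i: True, s: False, k: False}
  {k: True, s: False, i: False}
  {k: False, s: False, i: False}
  {i: True, k: True, s: True}
  {i: True, s: True, k: False}
  {k: True, s: True, i: False}


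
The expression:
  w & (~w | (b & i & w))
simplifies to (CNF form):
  b & i & w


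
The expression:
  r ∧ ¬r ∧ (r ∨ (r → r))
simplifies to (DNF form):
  False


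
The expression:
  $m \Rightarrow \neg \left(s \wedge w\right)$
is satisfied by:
  {s: False, m: False, w: False}
  {w: True, s: False, m: False}
  {m: True, s: False, w: False}
  {w: True, m: True, s: False}
  {s: True, w: False, m: False}
  {w: True, s: True, m: False}
  {m: True, s: True, w: False}


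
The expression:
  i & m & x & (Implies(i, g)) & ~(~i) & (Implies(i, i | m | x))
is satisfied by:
  {m: True, x: True, g: True, i: True}


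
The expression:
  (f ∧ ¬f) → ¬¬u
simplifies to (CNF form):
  True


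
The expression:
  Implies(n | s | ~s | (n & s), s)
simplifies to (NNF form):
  s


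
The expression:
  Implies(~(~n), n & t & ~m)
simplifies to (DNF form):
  ~n | (t & ~m)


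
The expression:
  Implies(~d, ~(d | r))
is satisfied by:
  {d: True, r: False}
  {r: False, d: False}
  {r: True, d: True}


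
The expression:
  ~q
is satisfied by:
  {q: False}


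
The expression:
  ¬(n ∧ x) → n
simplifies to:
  n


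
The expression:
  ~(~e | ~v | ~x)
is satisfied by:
  {e: True, x: True, v: True}


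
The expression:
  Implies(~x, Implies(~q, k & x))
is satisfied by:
  {x: True, q: True}
  {x: True, q: False}
  {q: True, x: False}


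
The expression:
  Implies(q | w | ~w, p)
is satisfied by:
  {p: True}


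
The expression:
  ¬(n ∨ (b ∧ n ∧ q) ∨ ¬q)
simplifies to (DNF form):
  q ∧ ¬n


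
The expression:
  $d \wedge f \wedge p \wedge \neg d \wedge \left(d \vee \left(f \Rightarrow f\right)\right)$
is never true.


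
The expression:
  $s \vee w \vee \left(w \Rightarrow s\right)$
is always true.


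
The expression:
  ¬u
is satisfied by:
  {u: False}


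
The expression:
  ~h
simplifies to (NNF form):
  ~h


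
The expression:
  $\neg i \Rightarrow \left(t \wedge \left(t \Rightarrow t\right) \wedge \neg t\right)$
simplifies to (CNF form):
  $i$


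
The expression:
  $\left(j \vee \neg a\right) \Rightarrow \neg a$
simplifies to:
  $\neg a \vee \neg j$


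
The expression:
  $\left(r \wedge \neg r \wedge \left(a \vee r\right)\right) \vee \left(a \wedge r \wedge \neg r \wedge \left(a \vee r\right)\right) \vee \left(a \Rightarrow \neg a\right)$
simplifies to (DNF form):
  $\neg a$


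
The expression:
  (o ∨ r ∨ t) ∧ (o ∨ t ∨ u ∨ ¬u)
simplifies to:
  o ∨ r ∨ t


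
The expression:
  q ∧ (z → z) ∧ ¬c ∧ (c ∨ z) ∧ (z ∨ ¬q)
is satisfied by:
  {z: True, q: True, c: False}


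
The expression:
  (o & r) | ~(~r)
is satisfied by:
  {r: True}


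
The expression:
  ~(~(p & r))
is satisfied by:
  {r: True, p: True}


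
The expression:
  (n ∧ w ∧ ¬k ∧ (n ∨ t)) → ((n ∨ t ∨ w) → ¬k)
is always true.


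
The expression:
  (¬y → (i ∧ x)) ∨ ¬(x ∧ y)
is always true.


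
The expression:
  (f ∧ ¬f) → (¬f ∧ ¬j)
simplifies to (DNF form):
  True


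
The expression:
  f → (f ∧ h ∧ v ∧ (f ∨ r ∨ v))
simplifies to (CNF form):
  (h ∨ ¬f) ∧ (v ∨ ¬f)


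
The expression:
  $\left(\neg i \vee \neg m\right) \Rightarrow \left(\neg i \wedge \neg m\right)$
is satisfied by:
  {m: False, i: False}
  {i: True, m: True}


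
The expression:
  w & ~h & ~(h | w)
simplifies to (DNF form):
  False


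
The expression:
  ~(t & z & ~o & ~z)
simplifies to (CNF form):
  True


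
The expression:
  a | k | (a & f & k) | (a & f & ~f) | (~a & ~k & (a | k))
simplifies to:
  a | k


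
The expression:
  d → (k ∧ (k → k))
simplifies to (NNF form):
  k ∨ ¬d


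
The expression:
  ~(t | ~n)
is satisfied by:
  {n: True, t: False}


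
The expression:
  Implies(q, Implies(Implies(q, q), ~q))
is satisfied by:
  {q: False}


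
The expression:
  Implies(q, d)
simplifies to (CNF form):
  d | ~q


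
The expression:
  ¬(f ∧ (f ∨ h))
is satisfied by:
  {f: False}


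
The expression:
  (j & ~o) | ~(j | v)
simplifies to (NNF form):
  (j & ~o) | (~j & ~v)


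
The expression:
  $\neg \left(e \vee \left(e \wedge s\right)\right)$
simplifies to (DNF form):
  $\neg e$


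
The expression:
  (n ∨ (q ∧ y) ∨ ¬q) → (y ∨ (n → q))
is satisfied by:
  {y: True, q: True, n: False}
  {y: True, q: False, n: False}
  {q: True, y: False, n: False}
  {y: False, q: False, n: False}
  {y: True, n: True, q: True}
  {y: True, n: True, q: False}
  {n: True, q: True, y: False}


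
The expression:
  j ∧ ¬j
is never true.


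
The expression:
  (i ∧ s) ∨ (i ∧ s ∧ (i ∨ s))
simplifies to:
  i ∧ s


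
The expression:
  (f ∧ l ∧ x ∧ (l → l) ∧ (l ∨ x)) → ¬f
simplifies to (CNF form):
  ¬f ∨ ¬l ∨ ¬x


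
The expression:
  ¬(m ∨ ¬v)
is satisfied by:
  {v: True, m: False}


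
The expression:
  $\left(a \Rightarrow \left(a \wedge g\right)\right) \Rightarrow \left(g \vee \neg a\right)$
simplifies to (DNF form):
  $\text{True}$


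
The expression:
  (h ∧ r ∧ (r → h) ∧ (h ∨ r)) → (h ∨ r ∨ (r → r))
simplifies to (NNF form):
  True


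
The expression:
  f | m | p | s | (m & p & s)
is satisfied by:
  {p: True, m: True, s: True, f: True}
  {p: True, m: True, s: True, f: False}
  {p: True, m: True, f: True, s: False}
  {p: True, m: True, f: False, s: False}
  {p: True, s: True, f: True, m: False}
  {p: True, s: True, f: False, m: False}
  {p: True, s: False, f: True, m: False}
  {p: True, s: False, f: False, m: False}
  {m: True, s: True, f: True, p: False}
  {m: True, s: True, f: False, p: False}
  {m: True, f: True, s: False, p: False}
  {m: True, f: False, s: False, p: False}
  {s: True, f: True, m: False, p: False}
  {s: True, m: False, f: False, p: False}
  {f: True, m: False, s: False, p: False}


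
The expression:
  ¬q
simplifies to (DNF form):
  ¬q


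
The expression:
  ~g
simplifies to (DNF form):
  ~g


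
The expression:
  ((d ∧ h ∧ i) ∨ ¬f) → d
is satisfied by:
  {d: True, f: True}
  {d: True, f: False}
  {f: True, d: False}


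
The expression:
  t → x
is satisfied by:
  {x: True, t: False}
  {t: False, x: False}
  {t: True, x: True}


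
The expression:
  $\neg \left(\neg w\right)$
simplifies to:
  $w$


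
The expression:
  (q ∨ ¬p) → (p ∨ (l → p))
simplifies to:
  p ∨ ¬l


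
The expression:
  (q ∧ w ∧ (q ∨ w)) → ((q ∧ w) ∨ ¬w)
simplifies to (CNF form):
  True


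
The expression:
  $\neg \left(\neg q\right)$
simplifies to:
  $q$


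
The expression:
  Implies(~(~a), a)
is always true.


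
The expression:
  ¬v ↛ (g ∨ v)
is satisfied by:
  {g: False, v: False}


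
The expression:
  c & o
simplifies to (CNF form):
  c & o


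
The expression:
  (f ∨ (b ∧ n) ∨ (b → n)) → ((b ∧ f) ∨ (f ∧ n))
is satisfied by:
  {f: True, b: True, n: False}
  {b: True, n: False, f: False}
  {n: True, f: True, b: True}
  {n: True, f: True, b: False}


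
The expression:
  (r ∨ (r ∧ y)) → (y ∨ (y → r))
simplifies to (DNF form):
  True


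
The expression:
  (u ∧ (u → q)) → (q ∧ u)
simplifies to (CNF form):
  True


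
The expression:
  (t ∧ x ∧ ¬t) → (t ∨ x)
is always true.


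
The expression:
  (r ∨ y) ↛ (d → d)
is never true.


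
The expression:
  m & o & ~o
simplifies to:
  False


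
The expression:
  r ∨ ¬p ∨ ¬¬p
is always true.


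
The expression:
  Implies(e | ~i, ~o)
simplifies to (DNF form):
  ~o | (i & ~e)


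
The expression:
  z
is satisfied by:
  {z: True}


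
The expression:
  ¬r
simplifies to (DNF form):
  ¬r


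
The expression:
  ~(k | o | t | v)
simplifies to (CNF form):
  ~k & ~o & ~t & ~v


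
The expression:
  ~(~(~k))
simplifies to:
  ~k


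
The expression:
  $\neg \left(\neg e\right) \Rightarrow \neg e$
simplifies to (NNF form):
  $\neg e$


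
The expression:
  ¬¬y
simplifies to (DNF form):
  y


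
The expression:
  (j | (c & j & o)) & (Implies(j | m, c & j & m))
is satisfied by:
  {c: True, m: True, j: True}


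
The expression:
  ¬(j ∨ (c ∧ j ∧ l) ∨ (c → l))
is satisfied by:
  {c: True, l: False, j: False}


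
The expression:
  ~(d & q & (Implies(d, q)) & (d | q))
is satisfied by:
  {q: False, d: False}
  {d: True, q: False}
  {q: True, d: False}


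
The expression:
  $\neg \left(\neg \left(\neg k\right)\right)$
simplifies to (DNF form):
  $\neg k$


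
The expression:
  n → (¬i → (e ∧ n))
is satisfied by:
  {i: True, e: True, n: False}
  {i: True, e: False, n: False}
  {e: True, i: False, n: False}
  {i: False, e: False, n: False}
  {i: True, n: True, e: True}
  {i: True, n: True, e: False}
  {n: True, e: True, i: False}


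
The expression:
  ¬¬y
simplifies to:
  y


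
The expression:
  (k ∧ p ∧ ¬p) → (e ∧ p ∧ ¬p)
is always true.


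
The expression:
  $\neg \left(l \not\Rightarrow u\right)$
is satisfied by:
  {u: True, l: False}
  {l: False, u: False}
  {l: True, u: True}


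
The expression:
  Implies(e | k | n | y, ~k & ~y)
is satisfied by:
  {y: False, k: False}


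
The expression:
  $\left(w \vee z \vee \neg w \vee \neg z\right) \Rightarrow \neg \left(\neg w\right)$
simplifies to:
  $w$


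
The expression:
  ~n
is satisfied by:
  {n: False}


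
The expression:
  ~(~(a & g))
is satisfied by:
  {a: True, g: True}


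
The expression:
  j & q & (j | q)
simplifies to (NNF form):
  j & q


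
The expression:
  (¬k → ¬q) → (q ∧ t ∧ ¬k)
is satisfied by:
  {q: True, k: False}


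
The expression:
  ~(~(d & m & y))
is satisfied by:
  {m: True, d: True, y: True}


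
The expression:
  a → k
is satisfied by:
  {k: True, a: False}
  {a: False, k: False}
  {a: True, k: True}


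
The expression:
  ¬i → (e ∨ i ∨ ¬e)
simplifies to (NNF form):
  True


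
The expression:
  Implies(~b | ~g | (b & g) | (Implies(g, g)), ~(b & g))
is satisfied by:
  {g: False, b: False}
  {b: True, g: False}
  {g: True, b: False}


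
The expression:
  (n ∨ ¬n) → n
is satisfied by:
  {n: True}


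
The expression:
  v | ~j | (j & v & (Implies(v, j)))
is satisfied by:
  {v: True, j: False}
  {j: False, v: False}
  {j: True, v: True}


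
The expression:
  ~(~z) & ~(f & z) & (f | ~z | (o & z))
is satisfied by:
  {z: True, o: True, f: False}


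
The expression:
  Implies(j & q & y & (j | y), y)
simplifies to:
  True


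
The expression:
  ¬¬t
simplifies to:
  t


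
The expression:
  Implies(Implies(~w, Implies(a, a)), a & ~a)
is never true.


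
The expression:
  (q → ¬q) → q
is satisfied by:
  {q: True}


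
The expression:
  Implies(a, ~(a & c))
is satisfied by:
  {c: False, a: False}
  {a: True, c: False}
  {c: True, a: False}


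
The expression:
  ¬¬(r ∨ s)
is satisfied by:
  {r: True, s: True}
  {r: True, s: False}
  {s: True, r: False}


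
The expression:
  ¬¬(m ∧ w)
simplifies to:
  m ∧ w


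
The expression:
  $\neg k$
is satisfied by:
  {k: False}


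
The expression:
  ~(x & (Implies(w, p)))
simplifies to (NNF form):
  ~x | (w & ~p)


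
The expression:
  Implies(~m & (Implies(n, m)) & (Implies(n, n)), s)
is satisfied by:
  {n: True, m: True, s: True}
  {n: True, m: True, s: False}
  {n: True, s: True, m: False}
  {n: True, s: False, m: False}
  {m: True, s: True, n: False}
  {m: True, s: False, n: False}
  {s: True, m: False, n: False}
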